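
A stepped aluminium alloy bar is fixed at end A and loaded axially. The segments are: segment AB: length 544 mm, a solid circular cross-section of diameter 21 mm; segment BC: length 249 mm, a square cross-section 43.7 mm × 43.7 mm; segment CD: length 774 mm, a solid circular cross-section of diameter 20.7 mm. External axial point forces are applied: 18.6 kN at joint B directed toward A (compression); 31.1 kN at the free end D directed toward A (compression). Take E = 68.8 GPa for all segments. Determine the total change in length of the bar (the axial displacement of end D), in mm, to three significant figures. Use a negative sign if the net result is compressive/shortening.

-2.23 mm

Internal axial forces (sectioning from the free end, tension +): N_CD = -31.1 kN, N_BC = -31.1 kN, N_AB = -49.7 kN.
A_AB = 346.4 mm².
A_BC = 1910 mm².
A_CD = 336.5 mm².
δ_AB = -49700·544/(346.4·68800) = -1.135 mm
δ_BC = -31100·249/(1910·68800) = -0.05894 mm
δ_CD = -31100·774/(336.5·68800) = -1.04 mm
δ = Σδ_i = -2.233 mm.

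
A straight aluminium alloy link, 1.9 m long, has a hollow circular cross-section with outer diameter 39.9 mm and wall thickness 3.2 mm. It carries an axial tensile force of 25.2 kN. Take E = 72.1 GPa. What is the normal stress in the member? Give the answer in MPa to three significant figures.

A = 368.9 mm².
σ = N/A = 25200/368.9 = 68.3 MPa.

68.3 MPa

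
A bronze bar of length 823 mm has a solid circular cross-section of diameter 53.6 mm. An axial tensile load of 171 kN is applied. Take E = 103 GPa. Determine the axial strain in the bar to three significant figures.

7.36e-04

A = 2256 mm².
σ = N/A = 75.78 MPa; ε = σ/E = 75.78/103000 = 7.358e-04.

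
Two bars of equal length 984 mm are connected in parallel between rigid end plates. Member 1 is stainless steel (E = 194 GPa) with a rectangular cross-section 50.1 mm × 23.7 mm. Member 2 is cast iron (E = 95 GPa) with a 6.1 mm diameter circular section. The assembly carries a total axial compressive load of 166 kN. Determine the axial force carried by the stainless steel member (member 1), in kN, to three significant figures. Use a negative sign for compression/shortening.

A_1 = 1187 mm².
A_2 = 29.22 mm².
Equal strain + equilibrium ⇒ each member carries load in proportion to AE: A₁E₁ = 230300000 N, A₂E₂ = 2776000 N, ΣAE = 233100000 N.
F₁ = P·A₁E₁/ΣAE = -166000·230300000/233100000 = -164000 N.

-164 kN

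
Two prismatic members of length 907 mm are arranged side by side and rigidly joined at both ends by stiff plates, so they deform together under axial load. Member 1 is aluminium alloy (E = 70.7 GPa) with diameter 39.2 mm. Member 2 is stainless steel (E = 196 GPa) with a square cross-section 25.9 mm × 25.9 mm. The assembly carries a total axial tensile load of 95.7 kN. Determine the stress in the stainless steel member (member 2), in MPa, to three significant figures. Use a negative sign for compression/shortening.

86.5 MPa

A_1 = 1207 mm².
A_2 = 670.8 mm².
Equal strain + equilibrium ⇒ each member carries load in proportion to AE: A₁E₁ = 85330000 N, A₂E₂ = 131500000 N, ΣAE = 216800000 N.
σ₂ = P·E₂/ΣAE = 95700·196000/216800000 = 86.52 MPa.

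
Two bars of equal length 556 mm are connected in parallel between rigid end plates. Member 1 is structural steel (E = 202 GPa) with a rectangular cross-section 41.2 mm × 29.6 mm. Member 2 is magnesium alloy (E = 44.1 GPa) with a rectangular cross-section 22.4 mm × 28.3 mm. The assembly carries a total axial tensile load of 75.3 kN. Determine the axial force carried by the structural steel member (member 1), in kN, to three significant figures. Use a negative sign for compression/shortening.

A_1 = 1220 mm².
A_2 = 633.9 mm².
Equal strain + equilibrium ⇒ each member carries load in proportion to AE: A₁E₁ = 246300000 N, A₂E₂ = 27960000 N, ΣAE = 274300000 N.
F₁ = P·A₁E₁/ΣAE = 75300·246300000/274300000 = 67630 N.

67.6 kN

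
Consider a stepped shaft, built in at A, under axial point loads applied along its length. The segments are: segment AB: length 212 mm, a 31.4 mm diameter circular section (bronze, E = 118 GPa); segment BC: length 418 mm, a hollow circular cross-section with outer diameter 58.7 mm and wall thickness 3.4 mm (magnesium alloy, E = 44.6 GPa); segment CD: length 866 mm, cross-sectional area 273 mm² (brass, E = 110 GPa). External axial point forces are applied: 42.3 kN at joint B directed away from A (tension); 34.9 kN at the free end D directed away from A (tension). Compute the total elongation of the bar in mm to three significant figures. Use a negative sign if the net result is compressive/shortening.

Internal axial forces (sectioning from the free end, tension +): N_CD = 34.9 kN, N_BC = 34.9 kN, N_AB = 77.2 kN.
A_AB = 774.4 mm².
A_BC = 590.7 mm².
δ_AB = 77200·212/(774.4·118000) = 0.1791 mm
δ_BC = 34900·418/(590.7·44600) = 0.5537 mm
δ_CD = 34900·866/(273·110000) = 1.006 mm
δ = Σδ_i = 1.739 mm.

1.74 mm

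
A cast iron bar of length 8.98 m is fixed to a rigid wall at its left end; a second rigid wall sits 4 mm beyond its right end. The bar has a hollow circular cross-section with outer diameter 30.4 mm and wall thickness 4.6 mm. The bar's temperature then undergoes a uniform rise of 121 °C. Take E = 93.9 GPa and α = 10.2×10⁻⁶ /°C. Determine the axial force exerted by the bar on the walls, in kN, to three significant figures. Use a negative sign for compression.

Free thermal expansion αLΔT = 10.2e-6 · 8980 · 121 = 11.08 mm.
The walls engage after the gap closes; constrained expansion = 11.08 − 4 = 7.083 mm.
The walls impose strain ε = −(7.083)/8980 = -7.8877e-04; σ = Eε = 93900 · -7.8877e-04 = -74.07 MPa.
Wall reaction R = σ·A = -74.07·372.8 = -27610 N = -27.61 kN.

-27.6 kN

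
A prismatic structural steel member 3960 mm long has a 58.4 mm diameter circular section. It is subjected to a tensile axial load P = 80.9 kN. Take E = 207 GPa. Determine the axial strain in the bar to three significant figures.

A = 2679 mm².
σ = N/A = 30.2 MPa; ε = σ/E = 30.2/207000 = 1.459e-04.

1.46e-04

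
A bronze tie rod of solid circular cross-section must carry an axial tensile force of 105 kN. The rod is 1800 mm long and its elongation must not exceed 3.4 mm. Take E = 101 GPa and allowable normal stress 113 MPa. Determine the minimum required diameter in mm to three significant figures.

Required area A ≥ P/σ_allow = 105000/113 = 929.2 mm².
For a solid circular section, d ≥ √(4A/π) = 34.4 mm.
Elongation limit: A ≥ PL/(Eδ_allow) = 105000·1800/(101000·3.4) = 550.4 mm² ⇒ d ≥ 26.47 mm.
The stress limit governs.

34.4 mm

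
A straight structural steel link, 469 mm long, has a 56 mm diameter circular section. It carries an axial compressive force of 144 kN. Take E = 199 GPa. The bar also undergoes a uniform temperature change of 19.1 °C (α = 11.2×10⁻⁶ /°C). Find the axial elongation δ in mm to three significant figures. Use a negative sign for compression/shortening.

A = 2463 mm².
δ_mech = NL/(AE) = -144000·469/(2463·199000) = -0.1378 mm.
δ_thermal = αLΔT = 11.2e-6·469·19.1 = 0.1003 mm.
δ = δ_mech + δ_thermal = -0.03746 mm.

-0.0375 mm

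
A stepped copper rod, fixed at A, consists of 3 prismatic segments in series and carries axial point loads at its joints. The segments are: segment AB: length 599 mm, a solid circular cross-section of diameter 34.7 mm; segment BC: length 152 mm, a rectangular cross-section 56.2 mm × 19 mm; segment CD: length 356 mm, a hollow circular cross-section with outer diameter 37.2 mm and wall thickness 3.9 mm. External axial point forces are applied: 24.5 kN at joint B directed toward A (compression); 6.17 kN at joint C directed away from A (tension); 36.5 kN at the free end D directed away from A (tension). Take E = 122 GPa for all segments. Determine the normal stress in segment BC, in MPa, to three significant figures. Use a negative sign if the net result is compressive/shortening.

40.0 MPa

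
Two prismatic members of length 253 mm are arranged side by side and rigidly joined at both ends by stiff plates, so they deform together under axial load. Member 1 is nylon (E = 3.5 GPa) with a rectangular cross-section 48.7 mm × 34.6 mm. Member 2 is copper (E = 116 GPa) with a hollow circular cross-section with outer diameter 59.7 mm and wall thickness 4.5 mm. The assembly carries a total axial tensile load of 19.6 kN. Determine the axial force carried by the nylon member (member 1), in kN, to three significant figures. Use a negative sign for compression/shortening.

1.20 kN

A_1 = 1685 mm².
A_2 = 780.4 mm².
Equal strain + equilibrium ⇒ each member carries load in proportion to AE: A₁E₁ = 5898000 N, A₂E₂ = 90520000 N, ΣAE = 96420000 N.
F₁ = P·A₁E₁/ΣAE = 19600·5898000/96420000 = 1199 N.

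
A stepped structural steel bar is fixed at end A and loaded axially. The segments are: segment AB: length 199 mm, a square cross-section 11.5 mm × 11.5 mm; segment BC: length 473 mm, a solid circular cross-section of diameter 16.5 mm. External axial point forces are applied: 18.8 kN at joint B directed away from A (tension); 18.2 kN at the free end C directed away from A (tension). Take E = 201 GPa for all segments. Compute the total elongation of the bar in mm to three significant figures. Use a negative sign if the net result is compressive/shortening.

0.477 mm

Internal axial forces (sectioning from the free end, tension +): N_BC = 18.2 kN, N_AB = 37 kN.
A_AB = 132.2 mm².
A_BC = 213.8 mm².
δ_AB = 37000·199/(132.2·201000) = 0.277 mm
δ_BC = 18200·473/(213.8·201000) = 0.2003 mm
δ = Σδ_i = 0.4773 mm.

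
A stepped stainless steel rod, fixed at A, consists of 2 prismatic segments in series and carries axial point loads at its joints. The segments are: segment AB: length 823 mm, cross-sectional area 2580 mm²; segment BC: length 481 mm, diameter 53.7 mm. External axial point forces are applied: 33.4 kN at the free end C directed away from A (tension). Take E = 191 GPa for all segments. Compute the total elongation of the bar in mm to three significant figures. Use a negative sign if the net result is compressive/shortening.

Internal axial forces (sectioning from the free end, tension +): N_BC = 33.4 kN, N_AB = 33.4 kN.
A_BC = 2265 mm².
δ_AB = 33400·823/(2580·191000) = 0.05578 mm
δ_BC = 33400·481/(2265·191000) = 0.03714 mm
δ = Σδ_i = 0.09292 mm.

0.0929 mm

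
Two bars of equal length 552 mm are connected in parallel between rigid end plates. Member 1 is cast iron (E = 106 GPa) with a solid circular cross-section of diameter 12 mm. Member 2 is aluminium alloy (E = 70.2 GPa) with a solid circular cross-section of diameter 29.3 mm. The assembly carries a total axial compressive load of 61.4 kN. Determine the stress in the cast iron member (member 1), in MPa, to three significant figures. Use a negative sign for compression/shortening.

A_1 = 113.1 mm².
A_2 = 674.3 mm².
Equal strain + equilibrium ⇒ each member carries load in proportion to AE: A₁E₁ = 11990000 N, A₂E₂ = 47330000 N, ΣAE = 59320000 N.
σ₁ = P·E₁/ΣAE = -61400·106000/59320000 = -109.7 MPa.

-110 MPa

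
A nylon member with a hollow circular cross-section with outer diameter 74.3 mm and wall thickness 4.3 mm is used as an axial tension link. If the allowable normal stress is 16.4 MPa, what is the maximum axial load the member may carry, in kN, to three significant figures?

15.5 kN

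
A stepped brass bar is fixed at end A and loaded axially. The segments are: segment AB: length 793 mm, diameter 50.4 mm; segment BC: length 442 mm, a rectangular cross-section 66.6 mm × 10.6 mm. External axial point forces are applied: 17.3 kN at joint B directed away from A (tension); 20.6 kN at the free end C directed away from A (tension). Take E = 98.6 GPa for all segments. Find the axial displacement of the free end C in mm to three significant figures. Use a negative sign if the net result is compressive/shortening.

Internal axial forces (sectioning from the free end, tension +): N_BC = 20.6 kN, N_AB = 37.9 kN.
A_AB = 1995 mm².
A_BC = 706 mm².
δ_AB = 37900·793/(1995·98600) = 0.1528 mm
δ_BC = 20600·442/(706·98600) = 0.1308 mm
δ = Σδ_i = 0.2836 mm.

0.284 mm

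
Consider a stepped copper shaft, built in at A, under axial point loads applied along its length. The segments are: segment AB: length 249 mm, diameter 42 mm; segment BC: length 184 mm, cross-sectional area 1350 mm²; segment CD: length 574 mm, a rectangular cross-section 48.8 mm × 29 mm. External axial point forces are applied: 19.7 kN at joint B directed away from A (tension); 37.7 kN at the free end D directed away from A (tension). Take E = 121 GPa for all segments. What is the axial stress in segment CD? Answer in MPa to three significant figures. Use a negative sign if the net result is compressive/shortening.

26.6 MPa

Internal axial forces (sectioning from the free end, tension +): N_CD = 37.7 kN, N_BC = 37.7 kN, N_AB = 57.4 kN.
A_CD = 1415 mm².
σ_CD = N_CD/A_CD = 37700/1415 = 26.64 MPa.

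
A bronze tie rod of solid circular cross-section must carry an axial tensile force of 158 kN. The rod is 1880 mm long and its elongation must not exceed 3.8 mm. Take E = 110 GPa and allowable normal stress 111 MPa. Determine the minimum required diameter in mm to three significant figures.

Required area A ≥ P/σ_allow = 158000/111 = 1423 mm².
For a solid circular section, d ≥ √(4A/π) = 42.57 mm.
Elongation limit: A ≥ PL/(Eδ_allow) = 158000·1880/(110000·3.8) = 710.6 mm² ⇒ d ≥ 30.08 mm.
The stress limit governs.

42.6 mm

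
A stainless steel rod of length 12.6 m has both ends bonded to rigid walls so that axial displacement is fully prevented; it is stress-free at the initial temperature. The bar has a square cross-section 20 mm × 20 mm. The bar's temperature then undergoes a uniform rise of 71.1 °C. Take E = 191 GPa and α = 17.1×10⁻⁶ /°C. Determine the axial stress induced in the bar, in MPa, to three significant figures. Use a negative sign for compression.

Free thermal expansion αLΔT = 17.1e-6 · 12600 · 71.1 = 15.32 mm.
The walls impose strain ε = −(15.32)/12600 = -1.2158e-03; σ = Eε = 191000 · -1.2158e-03 = -232.2 MPa.

-232 MPa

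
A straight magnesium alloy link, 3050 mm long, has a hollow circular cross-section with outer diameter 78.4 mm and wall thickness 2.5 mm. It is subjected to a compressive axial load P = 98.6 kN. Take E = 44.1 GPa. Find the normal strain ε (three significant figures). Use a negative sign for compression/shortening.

-0.00375

A = 596.1 mm².
σ = N/A = -165.4 MPa; ε = σ/E = -165.4/44100 = -3.751e-03.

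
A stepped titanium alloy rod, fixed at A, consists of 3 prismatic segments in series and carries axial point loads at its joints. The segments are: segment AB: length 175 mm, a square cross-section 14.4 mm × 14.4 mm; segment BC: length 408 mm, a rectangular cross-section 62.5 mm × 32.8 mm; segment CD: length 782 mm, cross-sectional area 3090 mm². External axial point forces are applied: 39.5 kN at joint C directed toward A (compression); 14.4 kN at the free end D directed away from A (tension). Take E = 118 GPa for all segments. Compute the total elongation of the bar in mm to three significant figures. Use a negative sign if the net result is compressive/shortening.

-0.191 mm

Internal axial forces (sectioning from the free end, tension +): N_CD = 14.4 kN, N_BC = -25.1 kN, N_AB = -25.1 kN.
A_AB = 207.4 mm².
A_BC = 2050 mm².
δ_AB = -25100·175/(207.4·118000) = -0.1795 mm
δ_BC = -25100·408/(2050·118000) = -0.04233 mm
δ_CD = 14400·782/(3090·118000) = 0.03088 mm
δ = Σδ_i = -0.191 mm.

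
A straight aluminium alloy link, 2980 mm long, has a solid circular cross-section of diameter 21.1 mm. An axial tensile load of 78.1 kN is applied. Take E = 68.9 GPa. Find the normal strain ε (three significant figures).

0.00324

A = 349.7 mm².
σ = N/A = 223.4 MPa; ε = σ/E = 223.4/68900 = 3.242e-03.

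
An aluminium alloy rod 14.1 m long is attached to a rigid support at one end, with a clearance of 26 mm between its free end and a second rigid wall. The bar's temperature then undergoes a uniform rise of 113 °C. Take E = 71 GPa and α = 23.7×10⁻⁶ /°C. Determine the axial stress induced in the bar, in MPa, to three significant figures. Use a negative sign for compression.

Free thermal expansion αLΔT = 23.7e-6 · 14100 · 113 = 37.76 mm.
The walls engage after the gap closes; constrained expansion = 37.76 − 26 = 11.76 mm.
The walls impose strain ε = −(11.76)/14100 = -8.3413e-04; σ = Eε = 71000 · -8.3413e-04 = -59.22 MPa.

-59.2 MPa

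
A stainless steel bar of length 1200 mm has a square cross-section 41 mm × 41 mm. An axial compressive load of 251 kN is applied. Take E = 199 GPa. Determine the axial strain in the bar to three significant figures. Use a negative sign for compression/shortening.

-7.50e-04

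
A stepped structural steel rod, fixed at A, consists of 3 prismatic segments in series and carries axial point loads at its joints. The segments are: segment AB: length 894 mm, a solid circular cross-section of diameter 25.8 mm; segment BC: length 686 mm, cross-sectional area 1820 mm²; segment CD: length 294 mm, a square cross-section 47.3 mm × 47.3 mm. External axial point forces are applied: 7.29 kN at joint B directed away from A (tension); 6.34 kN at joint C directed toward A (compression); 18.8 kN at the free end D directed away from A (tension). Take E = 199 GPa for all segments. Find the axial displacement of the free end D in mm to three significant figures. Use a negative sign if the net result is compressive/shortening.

0.206 mm

Internal axial forces (sectioning from the free end, tension +): N_CD = 18.8 kN, N_BC = 12.46 kN, N_AB = 19.75 kN.
A_AB = 522.8 mm².
A_CD = 2237 mm².
δ_AB = 19750·894/(522.8·199000) = 0.1697 mm
δ_BC = 12460·686/(1820·199000) = 0.0236 mm
δ_CD = 18800·294/(2237·199000) = 0.01241 mm
δ = Σδ_i = 0.2057 mm.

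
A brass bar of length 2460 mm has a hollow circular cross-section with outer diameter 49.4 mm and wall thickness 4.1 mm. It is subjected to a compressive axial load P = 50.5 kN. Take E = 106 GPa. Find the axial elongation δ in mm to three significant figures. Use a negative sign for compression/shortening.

A = 583.5 mm².
δ_mech = NL/(AE) = -50500·2460/(583.5·106000) = -2.009 mm.

-2.01 mm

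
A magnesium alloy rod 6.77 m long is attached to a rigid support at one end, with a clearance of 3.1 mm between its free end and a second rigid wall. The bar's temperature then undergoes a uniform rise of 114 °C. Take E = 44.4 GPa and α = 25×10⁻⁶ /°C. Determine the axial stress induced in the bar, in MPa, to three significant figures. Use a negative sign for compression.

Free thermal expansion αLΔT = 25e-6 · 6770 · 114 = 19.29 mm.
The walls engage after the gap closes; constrained expansion = 19.29 − 3.1 = 16.19 mm.
The walls impose strain ε = −(16.19)/6770 = -2.3921e-03; σ = Eε = 44400 · -2.3921e-03 = -106.2 MPa.

-106 MPa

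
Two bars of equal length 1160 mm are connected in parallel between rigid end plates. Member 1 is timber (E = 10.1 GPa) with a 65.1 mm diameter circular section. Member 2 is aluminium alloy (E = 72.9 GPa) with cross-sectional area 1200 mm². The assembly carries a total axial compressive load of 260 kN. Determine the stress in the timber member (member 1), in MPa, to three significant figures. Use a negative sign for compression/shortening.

-21.7 MPa

A_1 = 3329 mm².
Equal strain + equilibrium ⇒ each member carries load in proportion to AE: A₁E₁ = 33620000 N, A₂E₂ = 87480000 N, ΣAE = 121100000 N.
σ₁ = P·E₁/ΣAE = -260000·10100/121100000 = -21.68 MPa.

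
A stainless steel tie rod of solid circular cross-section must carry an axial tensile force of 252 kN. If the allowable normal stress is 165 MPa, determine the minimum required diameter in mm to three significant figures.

Required area A ≥ P/σ_allow = 252000/165 = 1527 mm².
For a solid circular section, d ≥ √(4A/π) = 44.1 mm.

44.1 mm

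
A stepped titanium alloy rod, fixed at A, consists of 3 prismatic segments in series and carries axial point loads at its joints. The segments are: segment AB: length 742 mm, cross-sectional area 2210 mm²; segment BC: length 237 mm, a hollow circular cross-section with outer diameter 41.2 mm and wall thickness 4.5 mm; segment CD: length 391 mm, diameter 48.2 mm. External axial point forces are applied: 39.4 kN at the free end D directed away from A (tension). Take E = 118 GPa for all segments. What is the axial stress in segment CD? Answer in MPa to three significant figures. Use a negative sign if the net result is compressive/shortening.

Internal axial forces (sectioning from the free end, tension +): N_CD = 39.4 kN, N_BC = 39.4 kN, N_AB = 39.4 kN.
A_CD = 1825 mm².
σ_CD = N_CD/A_CD = 39400/1825 = 21.59 MPa.

21.6 MPa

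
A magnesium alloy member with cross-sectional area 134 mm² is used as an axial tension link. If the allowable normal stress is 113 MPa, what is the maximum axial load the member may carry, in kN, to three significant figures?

P_max = σ_allow · A = 113 · 134 = 15140 N = 15.14 kN.

15.1 kN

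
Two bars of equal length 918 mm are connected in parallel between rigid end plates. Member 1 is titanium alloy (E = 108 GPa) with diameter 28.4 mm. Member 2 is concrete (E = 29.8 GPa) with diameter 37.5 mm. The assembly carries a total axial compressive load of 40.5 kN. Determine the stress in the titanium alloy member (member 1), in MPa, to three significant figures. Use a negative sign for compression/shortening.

-43.2 MPa

A_1 = 633.5 mm².
A_2 = 1104 mm².
Equal strain + equilibrium ⇒ each member carries load in proportion to AE: A₁E₁ = 68410000 N, A₂E₂ = 32910000 N, ΣAE = 101300000 N.
σ₁ = P·E₁/ΣAE = -40500·108000/101300000 = -43.17 MPa.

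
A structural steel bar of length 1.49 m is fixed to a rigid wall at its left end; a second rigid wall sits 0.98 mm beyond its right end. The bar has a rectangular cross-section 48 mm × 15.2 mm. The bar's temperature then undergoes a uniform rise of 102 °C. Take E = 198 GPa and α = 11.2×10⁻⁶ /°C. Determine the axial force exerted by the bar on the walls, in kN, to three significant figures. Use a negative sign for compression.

Free thermal expansion αLΔT = 11.2e-6 · 1490 · 102 = 1.702 mm.
The walls engage after the gap closes; constrained expansion = 1.702 − 0.98 = 0.7222 mm.
The walls impose strain ε = −(0.7222)/1490 = -4.8468e-04; σ = Eε = 198000 · -4.8468e-04 = -95.97 MPa.
Wall reaction R = σ·A = -95.97·729.6 = -70020 N = -70.02 kN.

-70.0 kN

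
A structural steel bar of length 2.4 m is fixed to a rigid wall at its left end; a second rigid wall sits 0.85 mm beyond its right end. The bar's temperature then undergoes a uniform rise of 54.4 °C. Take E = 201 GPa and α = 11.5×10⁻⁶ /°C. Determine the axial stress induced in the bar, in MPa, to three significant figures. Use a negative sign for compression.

Free thermal expansion αLΔT = 11.5e-6 · 2400 · 54.4 = 1.501 mm.
The walls engage after the gap closes; constrained expansion = 1.501 − 0.85 = 0.6514 mm.
The walls impose strain ε = −(0.6514)/2400 = -2.7143e-04; σ = Eε = 201000 · -2.7143e-04 = -54.56 MPa.

-54.6 MPa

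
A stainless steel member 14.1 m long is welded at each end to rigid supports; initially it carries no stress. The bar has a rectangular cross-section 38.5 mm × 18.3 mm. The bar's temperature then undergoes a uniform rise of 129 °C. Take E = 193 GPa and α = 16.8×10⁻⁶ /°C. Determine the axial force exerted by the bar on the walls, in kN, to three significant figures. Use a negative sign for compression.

-295 kN

Free thermal expansion αLΔT = 16.8e-6 · 14100 · 129 = 30.56 mm.
The walls impose strain ε = −(30.56)/14100 = -2.1672e-03; σ = Eε = 193000 · -2.1672e-03 = -418.3 MPa.
Wall reaction R = σ·A = -418.3·704.6 = -294700 N = -294.7 kN.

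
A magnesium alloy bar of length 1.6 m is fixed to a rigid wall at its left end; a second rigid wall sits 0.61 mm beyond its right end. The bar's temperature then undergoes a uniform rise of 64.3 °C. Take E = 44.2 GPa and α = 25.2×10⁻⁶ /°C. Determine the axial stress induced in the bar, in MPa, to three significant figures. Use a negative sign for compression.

-54.8 MPa

Free thermal expansion αLΔT = 25.2e-6 · 1600 · 64.3 = 2.593 mm.
The walls engage after the gap closes; constrained expansion = 2.593 − 0.61 = 1.983 mm.
The walls impose strain ε = −(1.983)/1600 = -1.2391e-03; σ = Eε = 44200 · -1.2391e-03 = -54.77 MPa.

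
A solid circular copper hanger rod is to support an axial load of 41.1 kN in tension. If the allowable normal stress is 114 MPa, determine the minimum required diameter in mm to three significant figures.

Required area A ≥ P/σ_allow = 41100/114 = 360.5 mm².
For a solid circular section, d ≥ √(4A/π) = 21.43 mm.

21.4 mm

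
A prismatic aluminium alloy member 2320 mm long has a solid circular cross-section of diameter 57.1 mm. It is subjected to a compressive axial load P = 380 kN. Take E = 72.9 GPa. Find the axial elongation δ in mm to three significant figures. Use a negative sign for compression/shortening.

-4.72 mm

A = 2561 mm².
δ_mech = NL/(AE) = -380000·2320/(2561·72900) = -4.723 mm.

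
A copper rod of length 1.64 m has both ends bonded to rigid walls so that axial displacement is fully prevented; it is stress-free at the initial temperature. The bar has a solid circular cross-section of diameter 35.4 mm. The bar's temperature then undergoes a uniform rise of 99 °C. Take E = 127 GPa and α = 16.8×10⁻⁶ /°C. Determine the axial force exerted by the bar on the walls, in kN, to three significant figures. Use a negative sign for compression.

Free thermal expansion αLΔT = 16.8e-6 · 1640 · 99 = 2.728 mm.
The walls impose strain ε = −(2.728)/1640 = -1.6632e-03; σ = Eε = 127000 · -1.6632e-03 = -211.2 MPa.
Wall reaction R = σ·A = -211.2·984.2 = -207900 N = -207.9 kN.

-208 kN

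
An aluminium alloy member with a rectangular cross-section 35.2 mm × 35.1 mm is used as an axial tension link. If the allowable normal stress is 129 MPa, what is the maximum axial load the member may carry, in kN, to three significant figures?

159 kN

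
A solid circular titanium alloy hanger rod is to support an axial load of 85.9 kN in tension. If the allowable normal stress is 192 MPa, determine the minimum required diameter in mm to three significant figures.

23.9 mm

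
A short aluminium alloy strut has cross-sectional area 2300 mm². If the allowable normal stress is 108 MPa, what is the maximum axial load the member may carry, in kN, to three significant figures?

P_max = σ_allow · A = 108 · 2300 = 248400 N = 248.4 kN.

248 kN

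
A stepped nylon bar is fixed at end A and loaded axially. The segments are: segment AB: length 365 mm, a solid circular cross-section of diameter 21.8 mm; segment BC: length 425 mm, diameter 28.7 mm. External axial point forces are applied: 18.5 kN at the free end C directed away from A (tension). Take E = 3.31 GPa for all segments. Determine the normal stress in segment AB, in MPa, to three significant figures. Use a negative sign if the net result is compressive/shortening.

49.6 MPa

Internal axial forces (sectioning from the free end, tension +): N_BC = 18.5 kN, N_AB = 18.5 kN.
A_AB = 373.3 mm².
σ_AB = N_AB/A_AB = 18500/373.3 = 49.56 MPa.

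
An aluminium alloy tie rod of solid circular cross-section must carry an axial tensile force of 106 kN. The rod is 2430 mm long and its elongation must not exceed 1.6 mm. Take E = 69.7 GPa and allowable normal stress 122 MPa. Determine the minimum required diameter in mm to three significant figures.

Required area A ≥ P/σ_allow = 106000/122 = 868.9 mm².
For a solid circular section, d ≥ √(4A/π) = 33.26 mm.
Elongation limit: A ≥ PL/(Eδ_allow) = 106000·2430/(69700·1.6) = 2310 mm² ⇒ d ≥ 54.23 mm.
The elongation limit governs.

54.2 mm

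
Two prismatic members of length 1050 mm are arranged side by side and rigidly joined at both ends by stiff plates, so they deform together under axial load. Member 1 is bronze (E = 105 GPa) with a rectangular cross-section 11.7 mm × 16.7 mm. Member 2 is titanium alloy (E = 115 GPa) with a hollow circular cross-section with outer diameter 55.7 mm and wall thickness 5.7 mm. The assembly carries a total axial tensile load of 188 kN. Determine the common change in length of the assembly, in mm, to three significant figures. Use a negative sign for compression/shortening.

1.60 mm

A_1 = 195.4 mm².
A_2 = 895.4 mm².
Equal strain + equilibrium ⇒ each member carries load in proportion to AE: A₁E₁ = 20520000 N, A₂E₂ = 103000000 N, ΣAE = 123500000 N.
δ = PL/ΣAE = 188000·1050/123500000 = 1.599 mm.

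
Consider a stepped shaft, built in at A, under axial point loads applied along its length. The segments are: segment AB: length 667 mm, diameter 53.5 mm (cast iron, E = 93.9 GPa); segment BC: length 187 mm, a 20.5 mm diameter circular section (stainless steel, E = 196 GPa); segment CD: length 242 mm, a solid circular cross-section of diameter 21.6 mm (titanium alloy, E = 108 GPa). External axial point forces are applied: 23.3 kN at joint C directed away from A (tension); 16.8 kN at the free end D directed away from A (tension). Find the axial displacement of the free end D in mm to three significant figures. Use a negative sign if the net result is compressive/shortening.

0.345 mm

Internal axial forces (sectioning from the free end, tension +): N_CD = 16.8 kN, N_BC = 40.1 kN, N_AB = 40.1 kN.
A_AB = 2248 mm².
A_BC = 330.1 mm².
A_CD = 366.4 mm².
δ_AB = 40100·667/(2248·93900) = 0.1267 mm
δ_BC = 40100·187/(330.1·196000) = 0.1159 mm
δ_CD = 16800·242/(366.4·108000) = 0.1027 mm
δ = Σδ_i = 0.3454 mm.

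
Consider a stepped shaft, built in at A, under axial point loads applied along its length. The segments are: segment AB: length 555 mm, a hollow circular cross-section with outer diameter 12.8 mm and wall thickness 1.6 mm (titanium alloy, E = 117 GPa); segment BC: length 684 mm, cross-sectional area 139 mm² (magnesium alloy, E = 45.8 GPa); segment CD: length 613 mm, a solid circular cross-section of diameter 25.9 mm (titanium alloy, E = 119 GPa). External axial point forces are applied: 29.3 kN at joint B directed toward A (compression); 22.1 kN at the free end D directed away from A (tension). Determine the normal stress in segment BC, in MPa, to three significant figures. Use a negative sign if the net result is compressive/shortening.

159 MPa

Internal axial forces (sectioning from the free end, tension +): N_CD = 22.1 kN, N_BC = 22.1 kN, N_AB = -7.2 kN.
σ_BC = N_BC/A_BC = 22100/139 = 159 MPa.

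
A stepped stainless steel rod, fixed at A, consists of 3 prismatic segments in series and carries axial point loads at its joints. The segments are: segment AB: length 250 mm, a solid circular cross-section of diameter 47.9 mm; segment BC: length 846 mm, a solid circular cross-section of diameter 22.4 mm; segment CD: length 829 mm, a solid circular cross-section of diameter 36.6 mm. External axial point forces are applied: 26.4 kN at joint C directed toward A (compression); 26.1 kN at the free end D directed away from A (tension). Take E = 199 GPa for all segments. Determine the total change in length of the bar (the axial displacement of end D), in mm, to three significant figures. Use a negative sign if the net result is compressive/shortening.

Internal axial forces (sectioning from the free end, tension +): N_CD = 26.1 kN, N_BC = -0.3 kN, N_AB = -0.3 kN.
A_AB = 1802 mm².
A_BC = 394.1 mm².
A_CD = 1052 mm².
δ_AB = -300·250/(1802·199000) = -0.0002091 mm
δ_BC = -300·846/(394.1·199000) = -0.003236 mm
δ_CD = 26100·829/(1052·199000) = 0.1033 mm
δ = Σδ_i = 0.0999 mm.

0.0999 mm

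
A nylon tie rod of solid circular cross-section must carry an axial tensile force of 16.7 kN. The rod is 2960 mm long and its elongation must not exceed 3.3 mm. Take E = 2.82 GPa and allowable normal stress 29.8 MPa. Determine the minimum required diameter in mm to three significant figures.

82.2 mm

Required area A ≥ P/σ_allow = 16700/29.8 = 560.4 mm².
For a solid circular section, d ≥ √(4A/π) = 26.71 mm.
Elongation limit: A ≥ PL/(Eδ_allow) = 16700·2960/(2820·3.3) = 5312 mm² ⇒ d ≥ 82.24 mm.
The elongation limit governs.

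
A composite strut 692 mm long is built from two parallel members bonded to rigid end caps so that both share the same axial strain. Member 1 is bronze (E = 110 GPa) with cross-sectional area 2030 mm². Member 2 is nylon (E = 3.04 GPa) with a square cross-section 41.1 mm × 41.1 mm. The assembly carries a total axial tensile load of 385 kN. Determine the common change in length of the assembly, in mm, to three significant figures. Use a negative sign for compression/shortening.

1.17 mm

A_2 = 1689 mm².
Equal strain + equilibrium ⇒ each member carries load in proportion to AE: A₁E₁ = 223300000 N, A₂E₂ = 5135000 N, ΣAE = 228400000 N.
δ = PL/ΣAE = 385000·692/228400000 = 1.166 mm.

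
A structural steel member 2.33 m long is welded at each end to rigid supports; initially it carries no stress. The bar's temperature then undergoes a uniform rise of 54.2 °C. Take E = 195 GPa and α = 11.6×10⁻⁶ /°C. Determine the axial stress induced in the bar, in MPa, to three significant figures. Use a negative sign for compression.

-123 MPa

Free thermal expansion αLΔT = 11.6e-6 · 2330 · 54.2 = 1.465 mm.
The walls impose strain ε = −(1.465)/2330 = -6.2872e-04; σ = Eε = 195000 · -6.2872e-04 = -122.6 MPa.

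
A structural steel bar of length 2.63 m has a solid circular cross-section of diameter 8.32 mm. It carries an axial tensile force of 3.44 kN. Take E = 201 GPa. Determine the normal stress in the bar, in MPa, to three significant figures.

63.3 MPa

A = 54.37 mm².
σ = N/A = 3440/54.37 = 63.27 MPa.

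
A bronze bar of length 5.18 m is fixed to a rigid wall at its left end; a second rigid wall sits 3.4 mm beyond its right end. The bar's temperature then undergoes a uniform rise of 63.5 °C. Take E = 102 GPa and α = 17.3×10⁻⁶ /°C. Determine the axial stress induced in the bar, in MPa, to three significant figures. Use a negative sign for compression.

-45.1 MPa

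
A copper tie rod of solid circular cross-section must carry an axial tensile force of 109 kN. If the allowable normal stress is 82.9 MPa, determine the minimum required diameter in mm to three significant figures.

40.9 mm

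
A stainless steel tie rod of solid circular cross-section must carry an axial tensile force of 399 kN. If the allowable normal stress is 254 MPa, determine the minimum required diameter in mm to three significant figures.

Required area A ≥ P/σ_allow = 399000/254 = 1571 mm².
For a solid circular section, d ≥ √(4A/π) = 44.72 mm.

44.7 mm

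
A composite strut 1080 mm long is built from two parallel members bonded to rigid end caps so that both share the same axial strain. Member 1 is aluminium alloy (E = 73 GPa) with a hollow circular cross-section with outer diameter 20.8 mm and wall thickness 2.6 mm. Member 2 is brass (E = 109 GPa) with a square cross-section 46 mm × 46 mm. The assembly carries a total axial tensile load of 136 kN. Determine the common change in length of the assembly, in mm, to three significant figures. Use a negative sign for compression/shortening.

A_1 = 148.7 mm².
A_2 = 2116 mm².
Equal strain + equilibrium ⇒ each member carries load in proportion to AE: A₁E₁ = 10850000 N, A₂E₂ = 230600000 N, ΣAE = 241500000 N.
δ = PL/ΣAE = 136000·1080/241500000 = 0.6082 mm.

0.608 mm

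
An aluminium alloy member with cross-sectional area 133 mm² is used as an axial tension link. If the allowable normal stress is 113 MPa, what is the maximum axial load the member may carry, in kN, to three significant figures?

15.0 kN

P_max = σ_allow · A = 113 · 133 = 15030 N = 15.03 kN.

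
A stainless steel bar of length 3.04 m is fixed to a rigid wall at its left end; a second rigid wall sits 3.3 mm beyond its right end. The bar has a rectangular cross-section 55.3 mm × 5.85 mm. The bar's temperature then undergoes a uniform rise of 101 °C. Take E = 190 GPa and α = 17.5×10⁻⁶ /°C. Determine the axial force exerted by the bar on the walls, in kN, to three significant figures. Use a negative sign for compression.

Free thermal expansion αLΔT = 17.5e-6 · 3040 · 101 = 5.373 mm.
The walls engage after the gap closes; constrained expansion = 5.373 − 3.3 = 2.073 mm.
The walls impose strain ε = −(2.073)/3040 = -6.8197e-04; σ = Eε = 190000 · -6.8197e-04 = -129.6 MPa.
Wall reaction R = σ·A = -129.6·323.5 = -41920 N = -41.92 kN.

-41.9 kN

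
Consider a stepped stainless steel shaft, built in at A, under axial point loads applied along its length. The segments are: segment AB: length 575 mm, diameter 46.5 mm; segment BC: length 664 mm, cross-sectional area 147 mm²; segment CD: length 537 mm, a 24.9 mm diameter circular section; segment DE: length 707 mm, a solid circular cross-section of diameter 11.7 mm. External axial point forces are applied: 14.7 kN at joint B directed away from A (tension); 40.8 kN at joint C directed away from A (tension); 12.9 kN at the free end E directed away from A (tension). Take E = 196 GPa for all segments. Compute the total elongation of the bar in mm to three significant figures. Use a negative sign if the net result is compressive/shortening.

1.86 mm

Internal axial forces (sectioning from the free end, tension +): N_DE = 12.9 kN, N_CD = 12.9 kN, N_BC = 53.7 kN, N_AB = 68.4 kN.
A_AB = 1698 mm².
A_CD = 487 mm².
A_DE = 107.5 mm².
δ_AB = 68400·575/(1698·196000) = 0.1182 mm
δ_BC = 53700·664/(147·196000) = 1.238 mm
δ_CD = 12900·537/(487·196000) = 0.07258 mm
δ_DE = 12900·707/(107.5·196000) = 0.4328 mm
δ = Σδ_i = 1.861 mm.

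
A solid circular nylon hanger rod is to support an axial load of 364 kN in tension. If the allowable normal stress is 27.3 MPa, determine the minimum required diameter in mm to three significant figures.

130 mm

Required area A ≥ P/σ_allow = 364000/27.3 = 13330 mm².
For a solid circular section, d ≥ √(4A/π) = 130.3 mm.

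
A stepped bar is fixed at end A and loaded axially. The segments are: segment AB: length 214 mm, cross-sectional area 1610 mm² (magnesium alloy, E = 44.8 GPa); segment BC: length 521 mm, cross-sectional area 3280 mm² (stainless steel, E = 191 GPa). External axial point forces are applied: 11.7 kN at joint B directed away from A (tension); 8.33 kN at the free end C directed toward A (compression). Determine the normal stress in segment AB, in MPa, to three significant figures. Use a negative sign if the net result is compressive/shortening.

Internal axial forces (sectioning from the free end, tension +): N_BC = -8.33 kN, N_AB = 3.37 kN.
σ_AB = N_AB/A_AB = 3370/1610 = 2.093 MPa.

2.09 MPa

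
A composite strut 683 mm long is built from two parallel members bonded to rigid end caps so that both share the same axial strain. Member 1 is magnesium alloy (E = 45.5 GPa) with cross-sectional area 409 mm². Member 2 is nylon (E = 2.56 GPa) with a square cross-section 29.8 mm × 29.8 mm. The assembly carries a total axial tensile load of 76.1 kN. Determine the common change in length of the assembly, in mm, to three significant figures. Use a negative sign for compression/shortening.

2.49 mm

A_2 = 888 mm².
Equal strain + equilibrium ⇒ each member carries load in proportion to AE: A₁E₁ = 18610000 N, A₂E₂ = 2273000 N, ΣAE = 20880000 N.
δ = PL/ΣAE = 76100·683/20880000 = 2.489 mm.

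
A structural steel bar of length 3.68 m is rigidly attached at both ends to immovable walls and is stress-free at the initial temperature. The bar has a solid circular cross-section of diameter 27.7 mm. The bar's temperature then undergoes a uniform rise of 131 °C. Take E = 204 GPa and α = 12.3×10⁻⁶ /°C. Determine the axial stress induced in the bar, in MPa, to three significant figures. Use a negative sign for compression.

-329 MPa

Free thermal expansion αLΔT = 12.3e-6 · 3680 · 131 = 5.93 mm.
The walls impose strain ε = −(5.93)/3680 = -1.6113e-03; σ = Eε = 204000 · -1.6113e-03 = -328.7 MPa.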